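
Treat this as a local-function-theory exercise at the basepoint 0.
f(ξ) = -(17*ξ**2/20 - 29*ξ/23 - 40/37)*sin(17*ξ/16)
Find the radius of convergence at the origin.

The factor -sin(17*ξ/16) is entire and contributes no finite singular point.
The polynomial part has no poles.
No finite singular points: the Taylor series at 0 converges everywhere.

The radius of convergence is infinite.


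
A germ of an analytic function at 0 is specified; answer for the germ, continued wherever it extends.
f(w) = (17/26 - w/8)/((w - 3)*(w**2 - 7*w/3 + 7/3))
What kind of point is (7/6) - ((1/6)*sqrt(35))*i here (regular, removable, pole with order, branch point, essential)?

The point is a pole of order 1.

The denominator factor w**2 - 7*w/3 + 7/3 vanishes at (7/6) - ((1/6)*sqrt(35))*i and appears to the power 1; the numerator there equals (317/624) + ((1/48)*sqrt(35))*i, nonzero, and no other factor vanishes.
Hence a pole whose order is the multiplicity, 1.


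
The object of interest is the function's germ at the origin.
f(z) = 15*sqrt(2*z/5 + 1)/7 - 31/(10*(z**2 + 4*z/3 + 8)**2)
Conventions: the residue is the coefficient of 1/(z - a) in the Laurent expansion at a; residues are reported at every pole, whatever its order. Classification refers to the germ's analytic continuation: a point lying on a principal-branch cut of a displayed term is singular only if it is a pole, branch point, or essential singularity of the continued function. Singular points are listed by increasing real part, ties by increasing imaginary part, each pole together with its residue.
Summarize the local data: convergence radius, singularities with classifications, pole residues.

Radius of convergence at 0: 5/2.
At -5/2: an algebraic (square-root) branch point.
At (-2/3) - ((2/3)*sqrt(17))*i: a pole of order 2; residue -((837/92480)*sqrt(17))*i.
At (-2/3) + ((2/3)*sqrt(17))*i: a pole of order 2; residue ((837/92480)*sqrt(17))*i.

Denominator factor (z**2 + 4*z/3 + 8)^2: discriminant -272/9, complex-conjugate roots (-2/3) + ((2/3)*sqrt(17))*i and (-2/3) - ((2/3)*sqrt(17))*i; poles of order 2, moduli (2)*sqrt(2) and (2)*sqrt(2).
Branch term (15/7)*sqrt(1 - z/(-5/2)): its argument vanishes at z = -5/2, a square-root branch point, modulus 5/2.
The radius of convergence is the smallest modulus among the singular points: 5/2.
The branch term is analytic at (-2/3) - ((2/3)*sqrt(17))*i and contributes nothing to the residue; only the rational part matters.
The factor z**2 + 4*z/3 + 8 splits as (z - a)(z - a') with a = (-2/3) - ((2/3)*sqrt(17))*i, a' = (-2/3) + ((2/3)*sqrt(17))*i. At the order-2 pole a set g(z) = (z - a)^2*(rational part) = [-31/10] / (z - a')^2.
Order-2 pole: residue = g'(a); g'((-2/3) - ((2/3)*sqrt(17))*i) = -((837/92480)*sqrt(17))*i, so the residue is -((837/92480)*sqrt(17))*i.
The branch term is analytic at (-2/3) + ((2/3)*sqrt(17))*i and contributes nothing to the residue; only the rational part matters.
The factor z**2 + 4*z/3 + 8 splits as (z - a)(z - a') with a = (-2/3) + ((2/3)*sqrt(17))*i, a' = (-2/3) - ((2/3)*sqrt(17))*i. At the order-2 pole a set g(z) = (z - a)^2*(rational part) = [-31/10] / (z - a')^2.
Order-2 pole: residue = g'(a); g'((-2/3) + ((2/3)*sqrt(17))*i) = ((837/92480)*sqrt(17))*i, so the residue is ((837/92480)*sqrt(17))*i.
List the singular points by increasing real part (a conjugate pair: the negative imaginary part first).


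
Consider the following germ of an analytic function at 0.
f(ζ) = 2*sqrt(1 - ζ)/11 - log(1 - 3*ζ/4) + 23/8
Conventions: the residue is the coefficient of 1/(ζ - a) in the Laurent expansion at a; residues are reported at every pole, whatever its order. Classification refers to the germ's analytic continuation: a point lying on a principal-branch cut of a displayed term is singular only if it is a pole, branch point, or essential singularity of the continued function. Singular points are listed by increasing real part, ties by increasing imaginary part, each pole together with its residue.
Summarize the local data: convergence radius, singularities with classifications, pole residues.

Radius of convergence at 0: 1.
At 1: an algebraic (square-root) branch point.
At 4/3: a logarithmic branch point.

Branch term (2/11)*sqrt(1 - ζ/(1)): its argument vanishes at ζ = 1, a square-root branch point, modulus 1.
Branch term (-1)*log(1 - ζ/(4/3)): its argument vanishes at ζ = 4/3, a logarithmic branch point, modulus 4/3.
The radius of convergence is the smallest modulus among the singular points: 1.
List the singular points by increasing real part (a conjugate pair: the negative imaginary part first).


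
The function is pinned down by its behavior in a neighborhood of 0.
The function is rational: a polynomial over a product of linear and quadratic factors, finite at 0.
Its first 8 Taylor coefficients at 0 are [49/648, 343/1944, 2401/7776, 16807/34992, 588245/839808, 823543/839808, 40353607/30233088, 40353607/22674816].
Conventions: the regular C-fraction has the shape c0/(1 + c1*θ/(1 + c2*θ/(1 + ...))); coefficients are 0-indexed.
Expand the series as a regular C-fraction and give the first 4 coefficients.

The regular C-fraction coefficients are [49/648, -7/3, 7/12, -7/12].

Taylor coefficients (read off): a_0 = 49/648, a_1 = 343/1944, a_2 = 2401/7776, a_3 = 16807/34992.
c0 = a_0 = 49/648. Peel one level at a time: if S = 1 + c*θ/S' with S'(0) = 1, then c is the θ-coefficient of S and S' = c*θ/(S - 1).
S_1 = c0/f = 1 + (-7/3)*θ + (49/36)*θ^2 + ...; c1 = -7/3.
S_2 = c1*θ/(S_1 - 1) = 1 + (7/12)*θ + (49/144)*θ^2 + ...; c2 = 7/12.
S_3 = c2*θ/(S_2 - 1) = 1 + (-7/12)*θ + ...; c3 = -7/12.


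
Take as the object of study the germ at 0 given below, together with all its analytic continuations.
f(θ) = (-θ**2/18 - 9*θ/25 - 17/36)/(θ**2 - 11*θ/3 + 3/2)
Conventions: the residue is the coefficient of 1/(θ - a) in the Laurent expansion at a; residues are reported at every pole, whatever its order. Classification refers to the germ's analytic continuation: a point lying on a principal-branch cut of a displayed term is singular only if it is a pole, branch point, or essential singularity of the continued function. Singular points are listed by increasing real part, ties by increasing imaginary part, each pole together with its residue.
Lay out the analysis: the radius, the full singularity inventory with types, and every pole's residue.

Denominator factor (θ**2 - 11*θ/3 + 3/2): discriminant 67/9, real irrational roots 11/6 + (1/6)*sqrt(67) and 11/6 - (1/6)*sqrt(67); poles of order 1, moduli 11/6 + (1/6)*sqrt(67) and 11/6 - (1/6)*sqrt(67).
The radius of convergence is the smallest modulus among the singular points: 11/6 - (1/6)*sqrt(67).
The factor θ**2 - 11*θ/3 + 3/2 splits as (θ - a)(θ - a') with a = 11/6 - (1/6)*sqrt(67), a' = 11/6 + (1/6)*sqrt(67). At the order-1 pole a set g(θ) = (θ - a)*f(θ) = [-θ**2/18 - 9*θ/25 - 17/36] / (θ - a').
Simple pole: residue = g(a) at a = 11/6 - (1/6)*sqrt(67), which is -761/2700 + (11521/180900)*sqrt(67).
The factor θ**2 - 11*θ/3 + 3/2 splits as (θ - a)(θ - a') with a = 11/6 + (1/6)*sqrt(67), a' = 11/6 - (1/6)*sqrt(67). At the order-1 pole a set g(θ) = (θ - a)*f(θ) = [-θ**2/18 - 9*θ/25 - 17/36] / (θ - a').
Simple pole: residue = g(a) at a = 11/6 + (1/6)*sqrt(67), which is -761/2700 - (11521/180900)*sqrt(67).
List the singular points by increasing real part (a conjugate pair: the negative imaginary part first).

Radius of convergence at 0: 11/6 - (1/6)*sqrt(67).
At 11/6 - (1/6)*sqrt(67): a pole of order 1; residue -761/2700 + (11521/180900)*sqrt(67).
At 11/6 + (1/6)*sqrt(67): a pole of order 1; residue -761/2700 - (11521/180900)*sqrt(67).


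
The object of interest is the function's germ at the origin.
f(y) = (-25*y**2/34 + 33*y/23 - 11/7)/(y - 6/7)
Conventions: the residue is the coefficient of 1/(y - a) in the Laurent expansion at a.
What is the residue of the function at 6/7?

At the order-1 pole 6/7 set g(y) = (y - (6/7))*f(y) = -25*y**2/34 + 33*y/23 - 11/7.
Simple pole: residue = g(a) at a = 6/7, which is -16895/19159.

The residue is -16895/19159.


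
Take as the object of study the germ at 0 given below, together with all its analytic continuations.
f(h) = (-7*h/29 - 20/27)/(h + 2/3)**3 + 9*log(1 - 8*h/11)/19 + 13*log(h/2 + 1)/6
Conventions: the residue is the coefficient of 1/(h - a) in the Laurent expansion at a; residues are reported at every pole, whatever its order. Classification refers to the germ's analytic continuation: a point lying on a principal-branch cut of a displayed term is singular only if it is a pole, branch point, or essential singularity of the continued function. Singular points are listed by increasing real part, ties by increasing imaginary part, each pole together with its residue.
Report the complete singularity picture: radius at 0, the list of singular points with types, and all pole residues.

Radius of convergence at 0: 2/3.
At -2: a logarithmic branch point.
At -2/3: a pole of order 3; residue 0.
At 11/8: a logarithmic branch point.

Denominator factor (h + 2/3)^3: pole of order 3 at -2/3, modulus 2/3.
Branch term (9/19)*log(1 - h/(11/8)): its argument vanishes at h = 11/8, a logarithmic branch point, modulus 11/8.
Branch term (13/6)*log(1 - h/(-2)): its argument vanishes at h = -2, a logarithmic branch point, modulus 2.
The radius of convergence is the smallest modulus among the singular points: 2/3.
The branch terms are analytic at -2/3 and contribute nothing to the residue; only the rational part matters.
At the order-3 pole -2/3 set g(h) = (h - (-2/3))^3*(rational part) = -7*h/29 - 20/27.
Order-3 pole: residue = g''(a)/2; g''(-2/3) = 0, so the residue is 0.
List the singular points by increasing real part (a conjugate pair: the negative imaginary part first).


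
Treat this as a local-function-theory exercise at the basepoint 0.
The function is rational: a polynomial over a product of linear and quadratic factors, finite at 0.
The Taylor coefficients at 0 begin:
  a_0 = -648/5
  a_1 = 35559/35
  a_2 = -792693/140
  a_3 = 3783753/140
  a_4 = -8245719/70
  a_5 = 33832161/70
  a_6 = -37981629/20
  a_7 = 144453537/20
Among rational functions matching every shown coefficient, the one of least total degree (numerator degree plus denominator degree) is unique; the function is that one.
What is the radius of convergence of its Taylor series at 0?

No rational of total degree below 5 reproduces all 8 coefficients; solving the [2/3] Pade equations on them gives f(r) = (-13*r**2/20 - 39*r/7 - 24/5)/(r + 1/3)**3, whose expansion matches every shown term.
Denominator factor (r + 1/3)^3: pole of order 3 at -1/3, modulus 1/3.
The radius of convergence is the smallest modulus among the singular points: 1/3.

The radius of convergence is 1/3.


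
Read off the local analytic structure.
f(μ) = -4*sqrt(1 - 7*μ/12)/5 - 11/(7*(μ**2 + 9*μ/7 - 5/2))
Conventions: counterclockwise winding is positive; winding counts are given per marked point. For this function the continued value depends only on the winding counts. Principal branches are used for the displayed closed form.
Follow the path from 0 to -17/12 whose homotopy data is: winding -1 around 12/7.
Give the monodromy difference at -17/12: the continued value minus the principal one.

Continued minus principal equals (2/15)*sqrt(263).

The rational part is single-valued and drops out of the difference; each branch term changes only by its own monodromy.
(-4/5)*sqrt(1 - μ/(12/7)): winding -1 is odd, the square root flips sign, contributing -2*(-4/5)*sqrt(1 - (-17/12)/(12/7)) = -2*(-4/5)*sqrt(263/144) = (2/15)*sqrt(263).
Summing the contributions at μ = -17/12 gives (2/15)*sqrt(263).


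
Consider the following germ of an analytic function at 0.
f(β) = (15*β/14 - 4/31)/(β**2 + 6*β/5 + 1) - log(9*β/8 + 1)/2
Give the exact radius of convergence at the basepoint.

The radius of convergence is 8/9.

Denominator factor (β**2 + 6*β/5 + 1): discriminant -64/25, complex-conjugate roots (-3/5) + (4/5)*i and (-3/5) - (4/5)*i; poles of order 1, moduli 1 and 1.
Branch term (-1/2)*log(1 - β/(-8/9)): its argument vanishes at β = -8/9, a logarithmic branch point, modulus 8/9.
The radius of convergence is the smallest modulus among the singular points: 8/9.


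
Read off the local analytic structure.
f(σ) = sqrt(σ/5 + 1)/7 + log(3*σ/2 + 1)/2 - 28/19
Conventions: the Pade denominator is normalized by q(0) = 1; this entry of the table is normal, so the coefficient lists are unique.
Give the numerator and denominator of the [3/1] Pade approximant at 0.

Taylor coefficients needed (expand at 0): a_0 = -177/133, a_1 = 107/140, a_2 = -1577/2800, a_3 = 1969/3500, a_4 = -17719/28000.
Write the denominator as Q(σ) = 1 + q1*σ. Requiring Q*f - P = O(σ^5) with deg P <= 3 kills the coefficients of σ^4..σ^4 in Q*f:
  σ^4: a_4 + q1*a_3 = 0, i.e. -17719/28000 + (1969/3500)*q1 = 0.
Solving this linear system: q1 = 17719/15752.
The numerator is Q*f truncated at degree 3: P0 = a_0 = -177/133; P1 = a_1 + q1*a_0 = -7675361/10475080; P2 = a_2 + q1*a_1 = 3269439/11026400; P3 = a_3 + q1*a_2 = -15651563/220528000.

The Pade approximant has numerator coefficients [-177/133, -7675361/10475080, 3269439/11026400, -15651563/220528000]; denominator coefficients [1, 17719/15752].


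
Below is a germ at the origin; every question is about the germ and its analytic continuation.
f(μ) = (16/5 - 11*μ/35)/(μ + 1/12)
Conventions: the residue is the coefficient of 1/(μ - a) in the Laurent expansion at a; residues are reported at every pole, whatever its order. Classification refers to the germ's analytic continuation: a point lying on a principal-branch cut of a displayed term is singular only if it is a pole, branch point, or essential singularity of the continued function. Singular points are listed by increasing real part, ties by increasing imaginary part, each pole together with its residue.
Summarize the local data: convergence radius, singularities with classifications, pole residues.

Denominator factor (μ + 1/12): pole of order 1 at -1/12, modulus 1/12.
The radius of convergence is the smallest modulus among the singular points: 1/12.
At the order-1 pole -1/12 set g(μ) = (μ - (-1/12))*f(μ) = 16/5 - 11*μ/35.
Simple pole: residue = g(a) at a = -1/12, which is 271/84.

Radius of convergence at 0: 1/12.
At -1/12: a pole of order 1; residue 271/84.


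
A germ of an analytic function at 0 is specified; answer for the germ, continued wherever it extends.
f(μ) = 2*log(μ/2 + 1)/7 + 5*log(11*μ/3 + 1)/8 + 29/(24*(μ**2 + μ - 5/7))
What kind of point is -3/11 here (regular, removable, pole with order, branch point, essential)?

The term (5/8)*log(1 - μ/(-3/11)) has argument 1 - -3/11/(-3/11) = 0 at -3/11: a logarithmic (infinitely-sheeted) branch point; the remaining terms are analytic or single-valued there.

The point is a logarithmic branch point.


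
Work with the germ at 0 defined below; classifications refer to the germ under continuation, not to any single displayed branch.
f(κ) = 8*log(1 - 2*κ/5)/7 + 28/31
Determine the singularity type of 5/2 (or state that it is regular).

The point is a logarithmic branch point.

The term (8/7)*log(1 - κ/(5/2)) has argument 1 - 5/2/(5/2) = 0 at 5/2: a logarithmic (infinitely-sheeted) branch point; the remaining terms are analytic or single-valued there.


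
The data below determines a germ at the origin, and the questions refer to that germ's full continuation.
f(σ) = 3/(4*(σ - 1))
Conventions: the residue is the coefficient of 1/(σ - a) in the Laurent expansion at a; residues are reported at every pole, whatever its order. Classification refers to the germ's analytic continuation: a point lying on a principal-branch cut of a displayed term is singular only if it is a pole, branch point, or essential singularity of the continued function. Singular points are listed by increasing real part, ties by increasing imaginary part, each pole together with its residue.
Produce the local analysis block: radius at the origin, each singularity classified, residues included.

Denominator factor (σ - 1): pole of order 1 at 1, modulus 1.
The radius of convergence is the smallest modulus among the singular points: 1.
At the order-1 pole 1 set g(σ) = (σ - (1))*f(σ) = 3/4.
Simple pole: residue = g(a) at a = 1, which is 3/4.

Radius of convergence at 0: 1.
At 1: a pole of order 1; residue 3/4.


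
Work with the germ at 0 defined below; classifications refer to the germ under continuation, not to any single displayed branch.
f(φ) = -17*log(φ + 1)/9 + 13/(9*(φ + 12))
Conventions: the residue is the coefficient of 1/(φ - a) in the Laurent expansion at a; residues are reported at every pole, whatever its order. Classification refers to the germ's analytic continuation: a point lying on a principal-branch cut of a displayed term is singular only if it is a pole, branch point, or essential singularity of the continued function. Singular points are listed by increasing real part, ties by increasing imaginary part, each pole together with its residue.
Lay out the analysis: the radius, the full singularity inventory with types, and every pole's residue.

Denominator factor (φ + 12): pole of order 1 at -12, modulus 12.
Branch term (-17/9)*log(1 - φ/(-1)): its argument vanishes at φ = -1, a logarithmic branch point, modulus 1.
The radius of convergence is the smallest modulus among the singular points: 1.
The branch term is analytic at -12 and contributes nothing to the residue; only the rational part matters.
At the order-1 pole -12 set g(φ) = (φ - (-12))*(rational part) = 13/9.
Simple pole: residue = g(a) at a = -12, which is 13/9.
List the singular points by increasing real part (a conjugate pair: the negative imaginary part first).

Radius of convergence at 0: 1.
At -12: a pole of order 1; residue 13/9.
At -1: a logarithmic branch point.


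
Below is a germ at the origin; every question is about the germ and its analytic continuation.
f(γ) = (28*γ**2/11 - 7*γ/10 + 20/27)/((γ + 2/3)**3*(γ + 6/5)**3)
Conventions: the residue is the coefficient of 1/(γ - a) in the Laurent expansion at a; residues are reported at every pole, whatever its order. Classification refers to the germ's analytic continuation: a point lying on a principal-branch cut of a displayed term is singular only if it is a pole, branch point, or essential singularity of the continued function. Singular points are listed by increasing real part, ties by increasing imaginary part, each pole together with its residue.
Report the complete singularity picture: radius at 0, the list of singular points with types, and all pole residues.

Denominator factor (γ + 2/3)^3: pole of order 3 at -2/3, modulus 2/3.
Denominator factor (γ + 6/5)^3: pole of order 3 at -6/5, modulus 6/5.
The radius of convergence is the smallest modulus among the singular points: 2/3.
At the order-3 pole -6/5 set g(γ) = (γ - (-6/5))^3*f(γ) = (28*γ**2/11 - 7*γ/10 + 20/27)/(γ + 2/3)**3.
Order-3 pole: residue = g''(a)/2; g''(-6/5) = -8089875/8192, so the residue is -8089875/16384.
At the order-3 pole -2/3 set g(γ) = (γ - (-2/3))^3*f(γ) = (28*γ**2/11 - 7*γ/10 + 20/27)/(γ + 6/5)**3.
Order-3 pole: residue = g''(a)/2; g''(-2/3) = 8089875/8192, so the residue is 8089875/16384.
List the singular points by increasing real part (a conjugate pair: the negative imaginary part first).

Radius of convergence at 0: 2/3.
At -6/5: a pole of order 3; residue -8089875/16384.
At -2/3: a pole of order 3; residue 8089875/16384.


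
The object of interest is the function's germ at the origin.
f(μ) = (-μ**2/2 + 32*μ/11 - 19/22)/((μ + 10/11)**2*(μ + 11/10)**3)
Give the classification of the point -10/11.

The denominator factor μ + 10/11 vanishes at -10/11 and appears to the power 2; the numerator there equals -949/242, nonzero, and no other factor vanishes.
Hence a pole whose order is the multiplicity, 2.

The point is a pole of order 2.


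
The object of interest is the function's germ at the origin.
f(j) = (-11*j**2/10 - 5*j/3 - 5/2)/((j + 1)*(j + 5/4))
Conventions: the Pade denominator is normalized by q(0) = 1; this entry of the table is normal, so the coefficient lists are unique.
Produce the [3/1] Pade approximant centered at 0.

Taylor coefficients needed (expand at 0): a_0 = -2, a_1 = 34/15, a_2 = -84/25, a_3 = 1588/375, a_4 = -3084/625.
Write the denominator as Q(j) = 1 + q1*j. Requiring Q*f - P = O(j^5) with deg P <= 3 kills the coefficients of j^4..j^4 in Q*f:
  j^4: a_4 + q1*a_3 = 0, i.e. -3084/625 + (1588/375)*q1 = 0.
Solving this linear system: q1 = 2313/1985.
The numerator is Q*f truncated at degree 3: P0 = a_0 = -2; P1 = a_1 + q1*a_0 = -76/1191; P2 = a_2 + q1*a_1 = -7134/9925; P3 = a_3 + q1*a_2 = 9512/29775.

The Pade approximant has numerator coefficients [-2, -76/1191, -7134/9925, 9512/29775]; denominator coefficients [1, 2313/1985].


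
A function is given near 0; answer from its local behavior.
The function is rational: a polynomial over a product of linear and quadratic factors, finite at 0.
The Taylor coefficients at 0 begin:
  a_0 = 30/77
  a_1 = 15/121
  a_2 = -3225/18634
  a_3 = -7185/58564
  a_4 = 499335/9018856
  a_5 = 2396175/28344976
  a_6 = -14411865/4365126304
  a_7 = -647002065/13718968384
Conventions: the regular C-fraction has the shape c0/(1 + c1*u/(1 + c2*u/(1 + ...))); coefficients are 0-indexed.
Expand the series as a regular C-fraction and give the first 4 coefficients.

Taylor coefficients (read off): a_0 = 30/77, a_1 = 15/121, a_2 = -3225/18634, a_3 = -7185/58564.
c0 = a_0 = 30/77. Peel one level at a time: if S = 1 + c*u/S' with S'(0) = 1, then c is the u-coefficient of S and S' = c*u/(S - 1).
S_1 = c0/f = 1 + (-7/22)*u + (6/11)*u^2 + ...; c1 = -7/22.
S_2 = c1*u/(S_1 - 1) = 1 + (12/7)*u + (144/49)*u^2 + ...; c2 = 12/7.
S_3 = c2*u/(S_2 - 1) = 1 + (-12/7)*u + ...; c3 = -12/7.

The regular C-fraction coefficients are [30/77, -7/22, 12/7, -12/7].


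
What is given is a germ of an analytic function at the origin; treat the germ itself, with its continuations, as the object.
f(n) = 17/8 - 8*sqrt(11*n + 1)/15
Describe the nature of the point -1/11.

The point is an algebraic (square-root) branch point.

The term (-8/15)*sqrt(1 - n/(-1/11)) has argument 1 - -1/11/(-1/11) = 0 at -1/11: a square-root (algebraic, two-sheeted) branch point; the remaining terms are analytic or single-valued there.


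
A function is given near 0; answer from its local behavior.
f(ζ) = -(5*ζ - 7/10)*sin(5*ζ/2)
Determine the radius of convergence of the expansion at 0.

The factor -sin(5*ζ/2) is entire and contributes no finite singular point.
The polynomial part has no poles.
No finite singular points: the Taylor series at 0 converges everywhere.

The radius of convergence is infinite.


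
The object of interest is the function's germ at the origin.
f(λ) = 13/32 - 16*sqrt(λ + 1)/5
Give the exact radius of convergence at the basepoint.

The radius of convergence is 1.

Branch term (-16/5)*sqrt(1 - λ/(-1)): its argument vanishes at λ = -1, a square-root branch point, modulus 1.
The radius of convergence is the smallest modulus among the singular points: 1.


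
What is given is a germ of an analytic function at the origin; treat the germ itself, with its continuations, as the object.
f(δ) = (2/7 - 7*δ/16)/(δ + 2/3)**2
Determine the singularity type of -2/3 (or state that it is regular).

The point is a pole of order 2.

The denominator factor δ + 2/3 vanishes at -2/3 and appears to the power 2; the numerator there equals 97/168, nonzero, and no other factor vanishes.
Hence a pole whose order is the multiplicity, 2.


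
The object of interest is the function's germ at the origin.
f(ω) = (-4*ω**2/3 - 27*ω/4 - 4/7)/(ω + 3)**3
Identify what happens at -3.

The denominator factor ω + 3 vanishes at -3 and appears to the power 3; the numerator there equals 215/28, nonzero, and no other factor vanishes.
Hence a pole whose order is the multiplicity, 3.

The point is a pole of order 3.


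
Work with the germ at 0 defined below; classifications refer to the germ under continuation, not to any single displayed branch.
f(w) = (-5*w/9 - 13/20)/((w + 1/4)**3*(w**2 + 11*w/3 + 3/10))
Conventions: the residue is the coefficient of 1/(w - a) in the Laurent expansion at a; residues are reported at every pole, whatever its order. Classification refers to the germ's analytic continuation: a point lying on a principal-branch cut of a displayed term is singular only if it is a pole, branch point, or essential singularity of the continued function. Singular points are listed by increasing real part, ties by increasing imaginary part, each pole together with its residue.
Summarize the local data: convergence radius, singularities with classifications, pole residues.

Radius of convergence at 0: 11/6 - (1/30)*sqrt(2755).
At -11/6 - (1/30)*sqrt(2755): a pole of order 1; residue -2322240/123823 + (1283760/3590867)*sqrt(2755).
At -1/4: a pole of order 3; residue 4644480/123823.
At -11/6 + (1/30)*sqrt(2755): a pole of order 1; residue -2322240/123823 - (1283760/3590867)*sqrt(2755).

Denominator factor (w**2 + 11*w/3 + 3/10): discriminant 551/45, real irrational roots -11/6 + (1/30)*sqrt(2755) and -11/6 - (1/30)*sqrt(2755); poles of order 1, moduli 11/6 - (1/30)*sqrt(2755) and 11/6 + (1/30)*sqrt(2755).
Denominator factor (w + 1/4)^3: pole of order 3 at -1/4, modulus 1/4.
The radius of convergence is the smallest modulus among the singular points: 11/6 - (1/30)*sqrt(2755).
The factor w**2 + 11*w/3 + 3/10 splits as (w - a)(w - a') with a = -11/6 - (1/30)*sqrt(2755), a' = -11/6 + (1/30)*sqrt(2755). At the order-1 pole a set g(w) = (w - a)*f(w) = [(-5*w/9 - 13/20)/(w + 1/4)**3] / (w - a').
Simple pole: residue = g(a) at a = -11/6 - (1/30)*sqrt(2755), which is -2322240/123823 + (1283760/3590867)*sqrt(2755).
At the order-3 pole -1/4 set g(w) = (w - (-1/4))^3*f(w) = (-5*w/9 - 13/20)/(w**2 + 11*w/3 + 3/10).
Order-3 pole: residue = g''(a)/2; g''(-1/4) = 9288960/123823, so the residue is 4644480/123823.
The factor w**2 + 11*w/3 + 3/10 splits as (w - a)(w - a') with a = -11/6 + (1/30)*sqrt(2755), a' = -11/6 - (1/30)*sqrt(2755). At the order-1 pole a set g(w) = (w - a)*f(w) = [(-5*w/9 - 13/20)/(w + 1/4)**3] / (w - a').
Simple pole: residue = g(a) at a = -11/6 + (1/30)*sqrt(2755), which is -2322240/123823 - (1283760/3590867)*sqrt(2755).
List the singular points by increasing real part (a conjugate pair: the negative imaginary part first).


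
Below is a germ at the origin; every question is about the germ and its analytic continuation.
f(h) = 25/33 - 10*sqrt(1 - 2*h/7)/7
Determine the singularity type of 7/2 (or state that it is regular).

The term (-10/7)*sqrt(1 - h/(7/2)) has argument 1 - 7/2/(7/2) = 0 at 7/2: a square-root (algebraic, two-sheeted) branch point; the remaining terms are analytic or single-valued there.

The point is an algebraic (square-root) branch point.


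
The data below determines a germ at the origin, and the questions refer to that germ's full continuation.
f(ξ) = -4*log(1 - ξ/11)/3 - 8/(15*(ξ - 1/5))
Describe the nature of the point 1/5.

The point is a pole of order 1.

The denominator factor ξ - 1/5 vanishes at 1/5 and appears to the power 1; the numerator there equals -8/15, nonzero, and no other factor vanishes.
The branch terms are analytic at this point.
Hence a pole whose order is the multiplicity, 1.


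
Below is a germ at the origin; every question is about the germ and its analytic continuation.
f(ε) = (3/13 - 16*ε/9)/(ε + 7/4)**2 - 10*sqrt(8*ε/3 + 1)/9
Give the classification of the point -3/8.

The term (-10/9)*sqrt(1 - ε/(-3/8)) has argument 1 - -3/8/(-3/8) = 0 at -3/8: a square-root (algebraic, two-sheeted) branch point; the remaining terms are analytic or single-valued there.

The point is an algebraic (square-root) branch point.


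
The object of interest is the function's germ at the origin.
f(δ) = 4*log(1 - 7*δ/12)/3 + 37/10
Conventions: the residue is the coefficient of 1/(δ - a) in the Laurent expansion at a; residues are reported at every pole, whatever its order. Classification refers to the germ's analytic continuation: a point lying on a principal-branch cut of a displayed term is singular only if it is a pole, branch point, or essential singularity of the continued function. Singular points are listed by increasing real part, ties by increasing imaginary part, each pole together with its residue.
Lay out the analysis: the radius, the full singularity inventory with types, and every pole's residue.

Radius of convergence at 0: 12/7.
At 12/7: a logarithmic branch point.

Branch term (4/3)*log(1 - δ/(12/7)): its argument vanishes at δ = 12/7, a logarithmic branch point, modulus 12/7.
The radius of convergence is the smallest modulus among the singular points: 12/7.


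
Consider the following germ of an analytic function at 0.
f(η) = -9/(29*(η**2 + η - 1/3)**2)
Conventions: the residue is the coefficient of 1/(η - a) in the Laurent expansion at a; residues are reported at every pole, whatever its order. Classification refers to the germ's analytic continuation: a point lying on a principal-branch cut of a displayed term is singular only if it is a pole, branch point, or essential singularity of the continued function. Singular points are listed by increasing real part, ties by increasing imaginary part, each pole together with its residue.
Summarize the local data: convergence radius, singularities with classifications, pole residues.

Radius of convergence at 0: -1/2 + (1/6)*sqrt(21).
At -1/2 - (1/6)*sqrt(21): a pole of order 2; residue -(54/1421)*sqrt(21).
At -1/2 + (1/6)*sqrt(21): a pole of order 2; residue (54/1421)*sqrt(21).

Denominator factor (η**2 + η - 1/3)^2: discriminant 7/3, real irrational roots -1/2 + (1/6)*sqrt(21) and -1/2 - (1/6)*sqrt(21); poles of order 2, moduli -1/2 + (1/6)*sqrt(21) and 1/2 + (1/6)*sqrt(21).
The radius of convergence is the smallest modulus among the singular points: -1/2 + (1/6)*sqrt(21).
The factor η**2 + η - 1/3 splits as (η - a)(η - a') with a = -1/2 - (1/6)*sqrt(21), a' = -1/2 + (1/6)*sqrt(21). At the order-2 pole a set g(η) = (η - a)^2*f(η) = [-9/29] / (η - a')^2.
Order-2 pole: residue = g'(a); g'(-1/2 - (1/6)*sqrt(21)) = -(54/1421)*sqrt(21), so the residue is -(54/1421)*sqrt(21).
The factor η**2 + η - 1/3 splits as (η - a)(η - a') with a = -1/2 + (1/6)*sqrt(21), a' = -1/2 - (1/6)*sqrt(21). At the order-2 pole a set g(η) = (η - a)^2*f(η) = [-9/29] / (η - a')^2.
Order-2 pole: residue = g'(a); g'(-1/2 + (1/6)*sqrt(21)) = (54/1421)*sqrt(21), so the residue is (54/1421)*sqrt(21).
List the singular points by increasing real part (a conjugate pair: the negative imaginary part first).


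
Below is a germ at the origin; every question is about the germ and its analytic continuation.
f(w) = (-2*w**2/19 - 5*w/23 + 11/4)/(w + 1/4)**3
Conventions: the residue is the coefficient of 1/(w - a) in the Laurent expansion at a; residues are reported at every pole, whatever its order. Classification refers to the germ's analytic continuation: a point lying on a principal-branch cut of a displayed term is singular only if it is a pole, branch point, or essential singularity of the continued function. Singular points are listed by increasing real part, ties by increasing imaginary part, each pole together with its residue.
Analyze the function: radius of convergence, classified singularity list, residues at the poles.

Denominator factor (w + 1/4)^3: pole of order 3 at -1/4, modulus 1/4.
The radius of convergence is the smallest modulus among the singular points: 1/4.
At the order-3 pole -1/4 set g(w) = (w - (-1/4))^3*f(w) = -2*w**2/19 - 5*w/23 + 11/4.
Order-3 pole: residue = g''(a)/2; g''(-1/4) = -4/19, so the residue is -2/19.

Radius of convergence at 0: 1/4.
At -1/4: a pole of order 3; residue -2/19.


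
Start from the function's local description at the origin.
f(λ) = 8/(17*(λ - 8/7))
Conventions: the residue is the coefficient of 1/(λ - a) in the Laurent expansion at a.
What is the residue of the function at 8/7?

The residue is 8/17.

At the order-1 pole 8/7 set g(λ) = (λ - (8/7))*f(λ) = 8/17.
Simple pole: residue = g(a) at a = 8/7, which is 8/17.


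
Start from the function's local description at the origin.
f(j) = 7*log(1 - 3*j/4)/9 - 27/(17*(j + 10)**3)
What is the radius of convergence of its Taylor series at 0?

Denominator factor (j + 10)^3: pole of order 3 at -10, modulus 10.
Branch term (7/9)*log(1 - j/(4/3)): its argument vanishes at j = 4/3, a logarithmic branch point, modulus 4/3.
The radius of convergence is the smallest modulus among the singular points: 4/3.

The radius of convergence is 4/3.


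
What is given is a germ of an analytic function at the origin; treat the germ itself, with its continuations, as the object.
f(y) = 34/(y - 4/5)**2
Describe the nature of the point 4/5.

The denominator factor y - 4/5 vanishes at 4/5 and appears to the power 2; the numerator there equals 34, nonzero, and no other factor vanishes.
Hence a pole whose order is the multiplicity, 2.

The point is a pole of order 2.


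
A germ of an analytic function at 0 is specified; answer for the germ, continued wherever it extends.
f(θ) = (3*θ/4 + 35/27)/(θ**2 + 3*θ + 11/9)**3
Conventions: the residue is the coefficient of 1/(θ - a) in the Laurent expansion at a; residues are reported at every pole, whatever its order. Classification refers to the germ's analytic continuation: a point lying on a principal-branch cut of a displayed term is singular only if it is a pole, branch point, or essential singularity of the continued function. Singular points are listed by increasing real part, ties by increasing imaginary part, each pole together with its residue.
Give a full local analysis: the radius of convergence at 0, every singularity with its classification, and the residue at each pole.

Radius of convergence at 0: 3/2 - (1/6)*sqrt(37).
At -3/2 - (1/6)*sqrt(37): a pole of order 3; residue -(27/5476)*sqrt(37).
At -3/2 + (1/6)*sqrt(37): a pole of order 3; residue (27/5476)*sqrt(37).

Denominator factor (θ**2 + 3*θ + 11/9)^3: discriminant 37/9, real irrational roots -3/2 + (1/6)*sqrt(37) and -3/2 - (1/6)*sqrt(37); poles of order 3, moduli 3/2 - (1/6)*sqrt(37) and 3/2 + (1/6)*sqrt(37).
The radius of convergence is the smallest modulus among the singular points: 3/2 - (1/6)*sqrt(37).
The factor θ**2 + 3*θ + 11/9 splits as (θ - a)(θ - a') with a = -3/2 - (1/6)*sqrt(37), a' = -3/2 + (1/6)*sqrt(37). At the order-3 pole a set g(θ) = (θ - a)^3*f(θ) = [3*θ/4 + 35/27] / (θ - a')^3.
Order-3 pole: residue = g''(a)/2; g''(-3/2 - (1/6)*sqrt(37)) = -(27/2738)*sqrt(37), so the residue is -(27/5476)*sqrt(37).
The factor θ**2 + 3*θ + 11/9 splits as (θ - a)(θ - a') with a = -3/2 + (1/6)*sqrt(37), a' = -3/2 - (1/6)*sqrt(37). At the order-3 pole a set g(θ) = (θ - a)^3*f(θ) = [3*θ/4 + 35/27] / (θ - a')^3.
Order-3 pole: residue = g''(a)/2; g''(-3/2 + (1/6)*sqrt(37)) = (27/2738)*sqrt(37), so the residue is (27/5476)*sqrt(37).
List the singular points by increasing real part (a conjugate pair: the negative imaginary part first).


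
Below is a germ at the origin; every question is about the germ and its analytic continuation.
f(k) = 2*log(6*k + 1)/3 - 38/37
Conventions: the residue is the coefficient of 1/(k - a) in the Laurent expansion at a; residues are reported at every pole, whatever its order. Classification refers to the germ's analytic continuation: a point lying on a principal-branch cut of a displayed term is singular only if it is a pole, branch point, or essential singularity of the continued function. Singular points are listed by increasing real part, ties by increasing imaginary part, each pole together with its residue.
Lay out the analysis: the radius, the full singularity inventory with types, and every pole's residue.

Branch term (2/3)*log(1 - k/(-1/6)): its argument vanishes at k = -1/6, a logarithmic branch point, modulus 1/6.
The radius of convergence is the smallest modulus among the singular points: 1/6.

Radius of convergence at 0: 1/6.
At -1/6: a logarithmic branch point.


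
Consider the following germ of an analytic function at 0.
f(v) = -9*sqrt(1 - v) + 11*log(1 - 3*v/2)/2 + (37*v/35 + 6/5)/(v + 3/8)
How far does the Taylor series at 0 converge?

The radius of convergence is 3/8.

Denominator factor (v + 3/8): pole of order 1 at -3/8, modulus 3/8.
Branch term (-9)*sqrt(1 - v/(1)): its argument vanishes at v = 1, a square-root branch point, modulus 1.
Branch term (11/2)*log(1 - v/(2/3)): its argument vanishes at v = 2/3, a logarithmic branch point, modulus 2/3.
The radius of convergence is the smallest modulus among the singular points: 3/8.


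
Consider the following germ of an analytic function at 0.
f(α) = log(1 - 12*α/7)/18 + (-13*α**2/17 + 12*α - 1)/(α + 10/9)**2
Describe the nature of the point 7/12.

The point is a logarithmic branch point.

The term (1/18)*log(1 - α/(7/12)) has argument 1 - 7/12/(7/12) = 0 at 7/12: a logarithmic (infinitely-sheeted) branch point; the remaining terms are analytic or single-valued there.


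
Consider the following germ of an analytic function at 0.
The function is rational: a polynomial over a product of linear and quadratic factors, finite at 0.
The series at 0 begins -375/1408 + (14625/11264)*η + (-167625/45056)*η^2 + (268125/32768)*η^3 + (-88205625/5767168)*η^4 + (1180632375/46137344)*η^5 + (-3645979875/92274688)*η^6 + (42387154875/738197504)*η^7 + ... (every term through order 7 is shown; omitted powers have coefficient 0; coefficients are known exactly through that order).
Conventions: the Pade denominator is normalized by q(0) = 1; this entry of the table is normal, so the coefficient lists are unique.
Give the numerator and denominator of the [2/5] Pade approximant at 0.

Taylor coefficients needed (read off): a_0 = -375/1408, a_1 = 14625/11264, a_2 = -167625/45056, a_3 = 268125/32768, a_4 = -88205625/5767168, a_5 = 1180632375/46137344, a_6 = -3645979875/92274688, a_7 = 42387154875/738197504.
Write the denominator as Q(η) = 1 + q1*η + q2*η^2 + q3*η^3 + q4*η^4 + q5*η^5. Requiring Q*f - P = O(η^8) with deg P <= 2 kills the coefficients of η^3..η^7 in Q*f:
  η^3: a_3 + q1*a_2 + q2*a_1 + q3*a_0 = 0, i.e. 268125/32768 + (-167625/45056)*q1 + (14625/11264)*q2 + (-375/1408)*q3 = 0.
  η^4: a_4 + q1*a_3 + q2*a_2 + q3*a_1 + q4*a_0 = 0, i.e. -88205625/5767168 + (268125/32768)*q1 + (-167625/45056)*q2 + (14625/11264)*q3 + (-375/1408)*q4 = 0.
  η^5: a_5 + q1*a_4 + q2*a_3 + q3*a_2 + q4*a_1 + q5*a_0 = 0, i.e. 1180632375/46137344 + (-88205625/5767168)*q1 + (268125/32768)*q2 + (-167625/45056)*q3 + (14625/11264)*q4 + (-375/1408)*q5 = 0.
  η^6: a_6 + q1*a_5 + q2*a_4 + q3*a_3 + q4*a_2 + q5*a_1 = 0, i.e. -3645979875/92274688 + (1180632375/46137344)*q1 + (-88205625/5767168)*q2 + (268125/32768)*q3 + (-167625/45056)*q4 + (14625/11264)*q5 = 0.
  η^7: a_7 + q1*a_6 + q2*a_5 + q3*a_4 + q4*a_3 + q5*a_2 = 0, i.e. 42387154875/738197504 + (-3645979875/92274688)*q1 + (1180632375/46137344)*q2 + (-88205625/5767168)*q3 + (268125/32768)*q4 + (-167625/45056)*q5 = 0.
Solving this linear system: q1 = 5551/1192, q2 = 250649/28608, q3 = 639613/76288, q4 = 630425/152576, q5 = 196625/228864.
The numerator is Q*f truncated at degree 2: P0 = a_0 = -375/1408; P1 = a_1 + q1*a_0 = 24375/419584; P2 = a_2 + q1*a_1 + q2*a_0 = -3125/419584.

The Pade approximant has numerator coefficients [-375/1408, 24375/419584, -3125/419584]; denominator coefficients [1, 5551/1192, 250649/28608, 639613/76288, 630425/152576, 196625/228864].


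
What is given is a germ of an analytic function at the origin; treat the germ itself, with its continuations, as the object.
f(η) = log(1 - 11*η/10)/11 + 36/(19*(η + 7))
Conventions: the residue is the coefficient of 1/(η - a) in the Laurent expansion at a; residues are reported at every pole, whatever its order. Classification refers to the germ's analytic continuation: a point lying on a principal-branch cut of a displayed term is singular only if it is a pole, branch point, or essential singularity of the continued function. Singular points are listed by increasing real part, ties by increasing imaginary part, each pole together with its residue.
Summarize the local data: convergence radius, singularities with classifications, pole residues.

Denominator factor (η + 7): pole of order 1 at -7, modulus 7.
Branch term (1/11)*log(1 - η/(10/11)): its argument vanishes at η = 10/11, a logarithmic branch point, modulus 10/11.
The radius of convergence is the smallest modulus among the singular points: 10/11.
The branch term is analytic at -7 and contributes nothing to the residue; only the rational part matters.
At the order-1 pole -7 set g(η) = (η - (-7))*(rational part) = 36/19.
Simple pole: residue = g(a) at a = -7, which is 36/19.
List the singular points by increasing real part (a conjugate pair: the negative imaginary part first).

Radius of convergence at 0: 10/11.
At -7: a pole of order 1; residue 36/19.
At 10/11: a logarithmic branch point.
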